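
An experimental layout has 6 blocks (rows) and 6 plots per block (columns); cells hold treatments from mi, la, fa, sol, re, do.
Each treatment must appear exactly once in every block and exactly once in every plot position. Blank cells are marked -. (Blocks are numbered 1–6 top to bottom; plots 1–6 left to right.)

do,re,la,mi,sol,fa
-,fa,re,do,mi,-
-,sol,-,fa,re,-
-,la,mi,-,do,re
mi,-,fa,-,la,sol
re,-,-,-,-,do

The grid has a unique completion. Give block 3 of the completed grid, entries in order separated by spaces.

Block 3, plot 1: block 3 has {fa, sol, re} and plot 1 has {mi, re, do}, leaving only la.
Block 3, plot 3: block 3 has {la, fa, sol, re} and plot 3 has {mi, la, fa, re}, leaving only do.
Block 3, plot 6: block 3 has {la, fa, sol, re, do} and plot 6 has {fa, sol, re, do}, leaving only mi.
So block 3 reads: la sol do fa re mi.

la sol do fa re mi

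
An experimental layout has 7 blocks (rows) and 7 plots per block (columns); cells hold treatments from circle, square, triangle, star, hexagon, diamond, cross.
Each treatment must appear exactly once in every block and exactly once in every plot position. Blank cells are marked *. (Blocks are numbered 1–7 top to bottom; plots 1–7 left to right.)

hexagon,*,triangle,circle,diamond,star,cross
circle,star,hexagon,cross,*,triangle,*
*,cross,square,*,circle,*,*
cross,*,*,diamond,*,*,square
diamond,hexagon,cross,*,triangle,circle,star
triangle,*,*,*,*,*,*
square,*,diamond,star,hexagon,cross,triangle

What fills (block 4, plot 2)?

triangle

Block 1, plot 2: block 1 has {circle, triangle, star, hexagon, diamond, cross} and plot 2 has {star, hexagon, cross}, leaving only square.
Block 2, plot 5: block 2 has {circle, triangle, star, hexagon, cross} and plot 5 has {circle, triangle, hexagon, diamond}, leaving only square.
Block 2, plot 7: block 2 has {circle, square, triangle, star, hexagon, cross} and plot 7 has {square, triangle, star, cross}, leaving only diamond.
Block 3, plot 1: block 3 has {circle, square, cross} and plot 1 has {circle, square, triangle, hexagon, diamond, cross}, leaving only star.
Block 3, plot 7: block 3 has {circle, square, star, cross} and plot 7 has {square, triangle, star, diamond, cross}, leaving only hexagon.
Block 3, plot 4: block 3 has {circle, square, star, hexagon, cross} and plot 4 has {circle, star, diamond, cross}, leaving only triangle.
Block 3, plot 6: block 3 has {circle, square, triangle, star, hexagon, cross} and plot 6 has {circle, triangle, star, cross}, leaving only diamond.
Block 4, plot 5: block 4 has {square, diamond, cross} and plot 5 has {circle, square, triangle, hexagon, diamond}, leaving only star.
Block 4, plot 3: block 4 has {square, star, diamond, cross} and plot 3 has {square, triangle, hexagon, diamond, cross}, leaving only circle.
Block 4 already has {circle, square, star, diamond, cross} and plot 2 already has {square, star, hexagon, cross}, so block 4, plot 2 must be triangle.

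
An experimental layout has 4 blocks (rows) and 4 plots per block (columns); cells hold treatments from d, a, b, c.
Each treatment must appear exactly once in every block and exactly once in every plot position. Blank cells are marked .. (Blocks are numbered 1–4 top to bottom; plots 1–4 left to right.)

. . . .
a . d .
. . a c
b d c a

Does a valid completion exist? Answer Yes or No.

No block or plot among the givens repeats a symbol, and propagating forced cells runs into no contradiction.
One valid completion exists (for instance, c a b d / a c d b / d b a c / b d c a).

Yes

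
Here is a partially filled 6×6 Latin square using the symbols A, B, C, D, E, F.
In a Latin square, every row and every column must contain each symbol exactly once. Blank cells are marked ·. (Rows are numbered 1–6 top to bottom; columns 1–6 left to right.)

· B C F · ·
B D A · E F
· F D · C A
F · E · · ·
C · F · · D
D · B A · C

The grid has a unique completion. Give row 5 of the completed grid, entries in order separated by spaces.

Row 1, column 6: row 1 has {B, C, F} and column 6 has {A, C, D, F}, leaving only E.
Row 1, column 1: row 1 has {B, C, E, F} and column 1 has {B, C, D, F}, leaving only A.
Row 1, column 5: row 1 has {A, B, C, E, F} and column 5 has {C, E}, leaving only D.
Row 2, column 4: row 2 has {A, B, D, E, F} and column 4 has {A, F}, leaving only C.
Row 3, column 1: row 3 has {A, C, D, F} and column 1 has {A, B, C, D, F}, leaving only E.
Row 3, column 4: row 3 has {A, C, D, E, F} and column 4 has {A, C, F}, leaving only B.
Row 5, column 4: row 5 has {C, D, F} and column 4 has {A, B, C, F}, leaving only E.
Row 5, column 2: row 5 has {C, D, E, F} and column 2 has {B, D, F}, leaving only A.
Row 5, column 5: row 5 has {A, C, D, E, F} and column 5 has {C, D, E}, leaving only B.
So row 5 reads: C A F E B D.

C A F E B D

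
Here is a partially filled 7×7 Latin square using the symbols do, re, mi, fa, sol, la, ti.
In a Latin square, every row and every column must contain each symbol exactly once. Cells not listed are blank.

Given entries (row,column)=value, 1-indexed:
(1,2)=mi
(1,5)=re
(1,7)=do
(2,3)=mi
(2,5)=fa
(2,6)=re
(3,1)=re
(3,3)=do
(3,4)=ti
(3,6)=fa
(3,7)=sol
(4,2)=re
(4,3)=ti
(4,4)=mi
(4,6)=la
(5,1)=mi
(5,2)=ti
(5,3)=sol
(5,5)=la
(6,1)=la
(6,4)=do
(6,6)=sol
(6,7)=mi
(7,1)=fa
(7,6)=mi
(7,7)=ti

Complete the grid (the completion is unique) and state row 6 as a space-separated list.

Row 6, column 2: row 6 has {do, mi, sol, la} and column 2 has {re, mi, ti}, leaving only fa.
Row 6, column 3: row 6 has {do, mi, fa, sol, la} and column 3 has {do, mi, sol, ti}, leaving only re.
Row 6, column 5: row 6 has {do, re, mi, fa, sol, la} and column 5 has {re, fa, la}, leaving only ti.
So row 6 reads: la fa re do ti sol mi.

la fa re do ti sol mi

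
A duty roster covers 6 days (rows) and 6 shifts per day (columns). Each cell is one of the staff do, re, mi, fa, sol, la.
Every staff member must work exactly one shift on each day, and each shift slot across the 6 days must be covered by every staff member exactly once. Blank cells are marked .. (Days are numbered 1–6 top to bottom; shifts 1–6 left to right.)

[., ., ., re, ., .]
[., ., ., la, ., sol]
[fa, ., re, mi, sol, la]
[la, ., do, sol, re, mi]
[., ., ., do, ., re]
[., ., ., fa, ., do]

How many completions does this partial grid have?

Day 1, shift 1: eliminating its day and shift leaves {do, mi, sol}.
Day 1, shift 2: eliminating its day and shift leaves {do, mi, fa, sol, la}.
Day 1, shift 3: eliminating its day and shift leaves {mi, fa, sol, la}.
Day 1, shift 5: eliminating its day and shift leaves {do, mi, fa, la}.
Day 1, shift 6: eliminating its day and shift leaves {fa}.
Day 2, shift 1: eliminating its day and shift leaves {do, re, mi}.
Day 2, shift 2: eliminating its day and shift leaves {do, re, mi, fa}.
Day 2, shift 3: eliminating its day and shift leaves {mi, fa}.
Day 2, shift 5: eliminating its day and shift leaves {do, mi, fa}.
Day 3, shift 2: eliminating its day and shift leaves {do}.
Day 4, shift 2: eliminating its day and shift leaves {fa}.
Day 5, shift 1: eliminating its day and shift leaves {mi, sol}.
Day 5, shift 2: eliminating its day and shift leaves {mi, fa, sol, la}.
Day 5, shift 3: eliminating its day and shift leaves {mi, fa, sol, la}.
Day 5, shift 5: eliminating its day and shift leaves {mi, fa, la}.
Day 6, shift 1: eliminating its day and shift leaves {re, mi, sol}.
Day 6, shift 2: eliminating its day and shift leaves {re, mi, sol, la}.
Day 6, shift 3: eliminating its day and shift leaves {mi, sol, la}.
Day 6, shift 5: eliminating its day and shift leaves {mi, la}.
Enumerating the assignments across these blanks that avoid any day or shift repeat gives 16 completions.

16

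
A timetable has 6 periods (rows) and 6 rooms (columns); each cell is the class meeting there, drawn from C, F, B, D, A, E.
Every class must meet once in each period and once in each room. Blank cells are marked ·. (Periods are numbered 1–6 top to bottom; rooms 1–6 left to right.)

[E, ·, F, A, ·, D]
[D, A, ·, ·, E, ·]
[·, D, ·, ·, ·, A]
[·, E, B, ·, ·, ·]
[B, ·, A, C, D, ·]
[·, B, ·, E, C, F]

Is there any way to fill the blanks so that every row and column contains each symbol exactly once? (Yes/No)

Yes

No period or room among the givens repeats a symbol, and propagating forced cells runs into no contradiction.
One valid completion exists (for instance, E C F A B D / D A C F E B / C D E B F A / F E B D A C / B F A C D E / A B D E C F).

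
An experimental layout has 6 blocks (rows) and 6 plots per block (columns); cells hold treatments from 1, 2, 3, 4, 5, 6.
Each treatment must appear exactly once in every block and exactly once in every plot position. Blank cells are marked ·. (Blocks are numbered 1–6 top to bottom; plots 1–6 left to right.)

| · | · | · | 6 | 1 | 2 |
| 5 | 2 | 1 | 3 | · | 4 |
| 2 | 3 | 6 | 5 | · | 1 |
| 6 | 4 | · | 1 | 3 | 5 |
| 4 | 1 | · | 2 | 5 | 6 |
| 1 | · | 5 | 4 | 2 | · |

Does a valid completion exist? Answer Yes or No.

No block or plot among the givens repeats a symbol, and propagating forced cells runs into no contradiction.
One valid completion exists (for instance, 3 5 4 6 1 2 / 5 2 1 3 6 4 / 2 3 6 5 4 1 / 6 4 2 1 3 5 / 4 1 3 2 5 6 / 1 6 5 4 2 3).

Yes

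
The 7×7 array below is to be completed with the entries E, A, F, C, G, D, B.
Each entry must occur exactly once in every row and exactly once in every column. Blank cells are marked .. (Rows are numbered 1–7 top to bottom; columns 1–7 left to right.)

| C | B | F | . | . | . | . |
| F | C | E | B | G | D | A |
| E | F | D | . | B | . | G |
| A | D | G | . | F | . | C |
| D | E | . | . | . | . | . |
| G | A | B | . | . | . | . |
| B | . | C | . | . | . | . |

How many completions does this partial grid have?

10

Row 1, column 4: eliminating its row and column leaves {E, A, G, D}.
Row 1, column 5: eliminating its row and column leaves {E, A, D}.
Row 1, column 6: eliminating its row and column leaves {E, A, G}.
Row 1, column 7: eliminating its row and column leaves {E, D}.
Row 3, column 4: eliminating its row and column leaves {A, C}.
Row 3, column 6: eliminating its row and column leaves {A, C}.
Row 4, column 4: eliminating its row and column leaves {E}.
Row 4, column 6: eliminating its row and column leaves {E, B}.
Row 5, column 3: eliminating its row and column leaves {A}.
Row 5, column 4: eliminating its row and column leaves {A, F, C, G}.
Row 5, column 5: eliminating its row and column leaves {A, C}.
Row 5, column 6: eliminating its row and column leaves {A, F, C, G, B}.
Row 5, column 7: eliminating its row and column leaves {F, B}.
Row 6, column 4: eliminating its row and column leaves {E, F, C, D}.
Row 6, column 5: eliminating its row and column leaves {E, C, D}.
Row 6, column 6: eliminating its row and column leaves {E, F, C}.
Row 6, column 7: eliminating its row and column leaves {E, F, D}.
Row 7, column 2: eliminating its row and column leaves {G}.
Row 7, column 4: eliminating its row and column leaves {E, A, F, G, D}.
Row 7, column 5: eliminating its row and column leaves {E, A, D}.
Row 7, column 6: eliminating its row and column leaves {E, A, F, G}.
Row 7, column 7: eliminating its row and column leaves {E, F, D}.
Enumerating the assignments across these blanks that avoid any row or column repeat gives 10 completions.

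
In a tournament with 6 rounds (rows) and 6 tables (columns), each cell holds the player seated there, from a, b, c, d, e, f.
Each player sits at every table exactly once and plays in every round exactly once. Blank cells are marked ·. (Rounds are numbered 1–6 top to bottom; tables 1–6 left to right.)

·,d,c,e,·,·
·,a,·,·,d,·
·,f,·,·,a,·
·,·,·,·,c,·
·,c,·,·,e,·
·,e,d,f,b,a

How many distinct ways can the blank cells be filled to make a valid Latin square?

Round 1, table 1: eliminating its round and table leaves {a, b, f}.
Round 1, table 5: eliminating its round and table leaves {f}.
Round 1, table 6: eliminating its round and table leaves {b, f}.
Round 2, table 1: eliminating its round and table leaves {b, c, e, f}.
Round 2, table 3: eliminating its round and table leaves {b, e, f}.
Round 2, table 4: eliminating its round and table leaves {b, c}.
Round 2, table 6: eliminating its round and table leaves {b, c, e, f}.
Round 3, table 1: eliminating its round and table leaves {b, c, d, e}.
Round 3, table 3: eliminating its round and table leaves {b, e}.
Round 3, table 4: eliminating its round and table leaves {b, c, d}.
Round 3, table 6: eliminating its round and table leaves {b, c, d, e}.
Round 4, table 1: eliminating its round and table leaves {a, b, d, e, f}.
Round 4, table 2: eliminating its round and table leaves {b}.
Round 4, table 3: eliminating its round and table leaves {a, b, e, f}.
Round 4, table 4: eliminating its round and table leaves {a, b, d}.
Round 4, table 6: eliminating its round and table leaves {b, d, e, f}.
Round 5, table 1: eliminating its round and table leaves {a, b, d, f}.
Round 5, table 3: eliminating its round and table leaves {a, b, f}.
Round 5, table 4: eliminating its round and table leaves {a, b, d}.
Round 5, table 6: eliminating its round and table leaves {b, d, f}.
Round 6, table 1: eliminating its round and table leaves {c}.
Enumerating the assignments across these blanks that avoid any round or table repeat gives 14 completions.

14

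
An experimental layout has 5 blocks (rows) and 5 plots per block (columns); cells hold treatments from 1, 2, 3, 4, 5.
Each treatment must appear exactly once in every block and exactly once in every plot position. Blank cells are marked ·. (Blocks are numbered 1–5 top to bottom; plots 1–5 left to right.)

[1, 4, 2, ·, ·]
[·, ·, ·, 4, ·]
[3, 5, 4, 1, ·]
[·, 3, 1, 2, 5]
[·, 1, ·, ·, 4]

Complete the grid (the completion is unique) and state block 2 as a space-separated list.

Block 2, plot 2: block 2 has {4} and plot 2 has {1, 3, 4, 5}, leaving only 2.
Block 2, plot 1: block 2 has {2, 4} and plot 1 has {1, 3}, leaving only 5.
Block 2, plot 3: block 2 has {2, 4, 5} and plot 3 has {1, 2, 4}, leaving only 3.
Block 2, plot 5: block 2 has {2, 3, 4, 5} and plot 5 has {4, 5}, leaving only 1.
So block 2 reads: 5 2 3 4 1.

5 2 3 4 1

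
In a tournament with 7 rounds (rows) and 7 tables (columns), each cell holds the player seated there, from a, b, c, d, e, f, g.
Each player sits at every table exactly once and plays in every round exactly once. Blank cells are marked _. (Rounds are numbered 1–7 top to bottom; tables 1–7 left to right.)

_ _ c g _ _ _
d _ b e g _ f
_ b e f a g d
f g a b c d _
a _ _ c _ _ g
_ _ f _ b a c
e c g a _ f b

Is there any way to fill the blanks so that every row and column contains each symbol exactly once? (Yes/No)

No round or table among the givens repeats a symbol, and propagating forced cells runs into no contradiction.
One valid completion exists (for instance, b d c g f e a / d a b e g c f / c b e f a g d / f g a b c d e / a f d c e b g / g e f d b a c / e c g a d f b).

Yes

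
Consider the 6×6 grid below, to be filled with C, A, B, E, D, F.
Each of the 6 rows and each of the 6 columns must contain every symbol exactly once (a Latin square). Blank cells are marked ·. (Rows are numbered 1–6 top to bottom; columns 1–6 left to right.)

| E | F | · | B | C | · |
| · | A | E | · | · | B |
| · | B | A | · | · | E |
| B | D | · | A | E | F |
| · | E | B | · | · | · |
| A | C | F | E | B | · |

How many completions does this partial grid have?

4

Row 1, column 3: eliminating its row and column leaves {D}.
Row 1, column 6: eliminating its row and column leaves {A, D}.
Row 2, column 1: eliminating its row and column leaves {C, D, F}.
Row 2, column 4: eliminating its row and column leaves {C, D, F}.
Row 2, column 5: eliminating its row and column leaves {D, F}.
Row 3, column 1: eliminating its row and column leaves {C, D, F}.
Row 3, column 4: eliminating its row and column leaves {C, D, F}.
Row 3, column 5: eliminating its row and column leaves {D, F}.
Row 4, column 3: eliminating its row and column leaves {C}.
Row 5, column 1: eliminating its row and column leaves {C, D, F}.
Row 5, column 4: eliminating its row and column leaves {C, D, F}.
Row 5, column 5: eliminating its row and column leaves {A, D, F}.
Row 5, column 6: eliminating its row and column leaves {C, A, D}.
Row 6, column 6: eliminating its row and column leaves {D}.
Enumerating the assignments across these blanks that avoid any row or column repeat gives 4 completions.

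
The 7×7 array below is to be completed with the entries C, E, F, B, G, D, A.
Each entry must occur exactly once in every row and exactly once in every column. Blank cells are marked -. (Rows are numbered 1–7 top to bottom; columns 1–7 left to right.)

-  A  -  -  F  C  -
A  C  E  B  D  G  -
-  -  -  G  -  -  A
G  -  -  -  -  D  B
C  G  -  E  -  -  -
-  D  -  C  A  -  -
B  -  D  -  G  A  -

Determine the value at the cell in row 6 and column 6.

B

Row 1, column 4: row 1 has {C, F, A} and column 4 has {C, E, B, G}, leaving only D.
Row 1, column 1: row 1 has {C, F, D, A} and column 1 has {C, B, G, A}, leaving only E.
Row 1, column 7: row 1 has {C, E, F, D, A} and column 7 has {B, A}, leaving only G.
Row 1, column 3: row 1 has {C, E, F, G, D, A} and column 3 has {E, D}, leaving only B.
Row 2, column 7: row 2 has {C, E, B, G, D, A} and column 7 has {B, G, A}, leaving only F.
Row 5, column 5: row 5 has {C, E, G} and column 5 has {F, G, D, A}, leaving only B.
Row 5, column 6: row 5 has {C, E, B, G} and column 6 has {C, G, D, A}, leaving only F.
Row 5, column 3: row 5 has {C, E, F, B, G} and column 3 has {E, B, D}, leaving only A.
Row 5, column 7: row 5 has {C, E, F, B, G, A} and column 7 has {F, B, G, A}, leaving only D.
Row 6, column 1: row 6 has {C, D, A} and column 1 has {C, E, B, G, A}, leaving only F.
Row 3, column 1: row 3 has {G, A} and column 1 has {C, E, F, B, G, A}, leaving only D.
Row 6, column 3: row 6 has {C, F, D, A} and column 3 has {E, B, D, A}, leaving only G.
Row 6, column 7: row 6 has {C, F, G, D, A} and column 7 has {F, B, G, D, A}, leaving only E.
Row 6 already has {C, E, F, G, D, A} and column 6 already has {C, F, G, D, A}, so row 6, column 6 must be B.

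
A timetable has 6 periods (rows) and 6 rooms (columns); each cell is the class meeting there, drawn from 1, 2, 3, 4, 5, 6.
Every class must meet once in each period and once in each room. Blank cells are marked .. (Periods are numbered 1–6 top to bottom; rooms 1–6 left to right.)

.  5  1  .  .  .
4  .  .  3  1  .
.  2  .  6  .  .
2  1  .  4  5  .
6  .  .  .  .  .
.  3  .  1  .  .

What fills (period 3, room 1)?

Period 1, room 1: period 1 has {1, 5} and room 1 has {2, 4, 6}, leaving only 3.
Period 1, room 4: period 1 has {1, 3, 5} and room 4 has {1, 3, 4, 6}, leaving only 2.
Period 2, room 2: period 2 has {1, 3, 4} and room 2 has {1, 2, 3, 5}, leaving only 6.
Period 5, room 2: period 5 has {6} and room 2 has {1, 2, 3, 5, 6}, leaving only 4.
Period 5, room 4: period 5 has {4, 6} and room 4 has {1, 2, 3, 4, 6}, leaving only 5.
Period 6, room 1: period 6 has {1, 3} and room 1 has {2, 3, 4, 6}, leaving only 5.
Period 3 already has {2, 6} and room 1 already has {2, 3, 4, 5, 6}, so period 3, room 1 must be 1.

1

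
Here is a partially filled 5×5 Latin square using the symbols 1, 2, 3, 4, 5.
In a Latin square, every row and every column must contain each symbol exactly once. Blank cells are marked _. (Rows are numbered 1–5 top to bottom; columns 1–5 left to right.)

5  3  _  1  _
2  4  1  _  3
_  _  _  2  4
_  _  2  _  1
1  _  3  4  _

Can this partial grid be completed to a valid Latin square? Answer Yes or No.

Yes

No row or column among the givens repeats a symbol, and propagating forced cells runs into no contradiction.
One valid completion exists (for instance, 5 3 4 1 2 / 2 4 1 5 3 / 3 1 5 2 4 / 4 5 2 3 1 / 1 2 3 4 5).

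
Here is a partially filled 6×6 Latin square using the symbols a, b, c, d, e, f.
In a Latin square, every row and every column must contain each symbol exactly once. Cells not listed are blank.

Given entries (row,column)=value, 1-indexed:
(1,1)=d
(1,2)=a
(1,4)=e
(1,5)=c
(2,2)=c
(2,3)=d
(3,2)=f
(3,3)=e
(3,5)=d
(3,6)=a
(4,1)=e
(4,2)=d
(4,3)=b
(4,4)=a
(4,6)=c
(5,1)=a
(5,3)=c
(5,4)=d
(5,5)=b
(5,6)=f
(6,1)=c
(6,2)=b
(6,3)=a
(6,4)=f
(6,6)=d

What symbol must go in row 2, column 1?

Row 1, column 3: row 1 has {a, c, d, e} and column 3 has {a, b, c, d, e}, leaving only f.
Row 1, column 6: row 1 has {a, c, d, e, f} and column 6 has {a, c, d, f}, leaving only b.
Row 2, column 4: row 2 has {c, d} and column 4 has {a, d, e, f}, leaving only b.
Row 2 already has {b, c, d} and column 1 already has {a, c, d, e}, so row 2, column 1 must be f.

f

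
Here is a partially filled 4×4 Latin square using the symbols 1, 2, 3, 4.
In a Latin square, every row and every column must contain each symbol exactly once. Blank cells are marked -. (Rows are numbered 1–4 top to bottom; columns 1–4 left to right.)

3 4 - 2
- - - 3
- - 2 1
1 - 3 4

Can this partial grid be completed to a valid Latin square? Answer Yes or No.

Yes

No row or column among the givens repeats a symbol, and propagating forced cells runs into no contradiction.
One valid completion exists (for instance, 3 4 1 2 / 2 1 4 3 / 4 3 2 1 / 1 2 3 4).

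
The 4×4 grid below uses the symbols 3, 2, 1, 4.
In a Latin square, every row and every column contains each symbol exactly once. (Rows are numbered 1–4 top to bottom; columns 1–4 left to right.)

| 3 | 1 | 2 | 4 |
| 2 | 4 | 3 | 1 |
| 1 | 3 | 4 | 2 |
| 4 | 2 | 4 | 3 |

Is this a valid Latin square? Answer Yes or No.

Column 3 contains 4 twice (at rows 3 and 4), so it is not a permutation.

No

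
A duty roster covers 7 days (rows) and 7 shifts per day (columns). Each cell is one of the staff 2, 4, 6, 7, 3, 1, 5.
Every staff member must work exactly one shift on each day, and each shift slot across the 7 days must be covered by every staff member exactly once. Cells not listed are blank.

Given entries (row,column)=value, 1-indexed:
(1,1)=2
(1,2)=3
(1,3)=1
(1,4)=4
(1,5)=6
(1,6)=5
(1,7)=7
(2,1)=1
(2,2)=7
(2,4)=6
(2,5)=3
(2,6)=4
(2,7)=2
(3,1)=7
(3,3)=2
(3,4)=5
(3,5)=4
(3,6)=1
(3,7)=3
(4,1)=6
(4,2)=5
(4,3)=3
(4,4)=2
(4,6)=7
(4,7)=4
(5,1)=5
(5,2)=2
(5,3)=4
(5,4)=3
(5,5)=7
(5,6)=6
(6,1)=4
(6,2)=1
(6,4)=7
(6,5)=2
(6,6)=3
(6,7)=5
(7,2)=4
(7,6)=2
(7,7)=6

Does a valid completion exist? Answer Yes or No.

No day or shift among the givens repeats a symbol, and propagating forced cells runs into no contradiction.
One valid completion exists (for instance, 2 3 1 4 6 5 7 / 1 7 5 6 3 4 2 / 7 6 2 5 4 1 3 / 6 5 3 2 1 7 4 / 5 2 4 3 7 6 1 / 4 1 6 7 2 3 5 / 3 4 7 1 5 2 6).

Yes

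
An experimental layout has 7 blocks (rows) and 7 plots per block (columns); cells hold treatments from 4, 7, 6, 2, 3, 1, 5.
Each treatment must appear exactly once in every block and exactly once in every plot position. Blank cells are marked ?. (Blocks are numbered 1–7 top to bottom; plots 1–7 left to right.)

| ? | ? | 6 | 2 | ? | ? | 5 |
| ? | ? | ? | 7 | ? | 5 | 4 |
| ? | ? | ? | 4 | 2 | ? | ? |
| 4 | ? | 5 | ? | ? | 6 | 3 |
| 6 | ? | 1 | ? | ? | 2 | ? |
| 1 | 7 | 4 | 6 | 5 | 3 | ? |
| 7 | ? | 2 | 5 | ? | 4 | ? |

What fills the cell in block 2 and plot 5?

Block 1, plot 1: block 1 has {6, 2, 5} and plot 1 has {4, 7, 6, 1}, leaving only 3.
Block 2, plot 1: block 2 has {4, 7, 5} and plot 1 has {4, 7, 6, 3, 1}, leaving only 2.
Block 2, plot 3: block 2 has {4, 7, 2, 5} and plot 3 has {4, 6, 2, 1, 5}, leaving only 3.
Block 3, plot 1: block 3 has {4, 2} and plot 1 has {4, 7, 6, 2, 3, 1}, leaving only 5.
Block 3, plot 3: block 3 has {4, 2, 5} and plot 3 has {4, 6, 2, 3, 1, 5}, leaving only 7.
Block 3, plot 6: block 3 has {4, 7, 2, 5} and plot 6 has {4, 6, 2, 3, 5}, leaving only 1.
Block 1, plot 6: block 1 has {6, 2, 3, 5} and plot 6 has {4, 6, 2, 3, 1, 5}, leaving only 7.
Block 3, plot 7: block 3 has {4, 7, 2, 1, 5} and plot 7 has {4, 3, 5}, leaving only 6.
Block 3, plot 2: block 3 has {4, 7, 6, 2, 1, 5} and plot 2 has {7}, leaving only 3.
Block 4, plot 4: block 4 has {4, 6, 3, 5} and plot 4 has {4, 7, 6, 2, 5}, leaving only 1.
Block 4, plot 2: block 4 has {4, 6, 3, 1, 5} and plot 2 has {7, 3}, leaving only 2.
Block 4, plot 5: block 4 has {4, 6, 2, 3, 1, 5} and plot 5 has {2, 5}, leaving only 7.
Block 5, plot 4: block 5 has {6, 2, 1} and plot 4 has {4, 7, 6, 2, 1, 5}, leaving only 3.
Block 5, plot 5: block 5 has {6, 2, 3, 1} and plot 5 has {7, 2, 5}, leaving only 4.
Block 1, plot 5: block 1 has {7, 6, 2, 3, 5} and plot 5 has {4, 7, 2, 5}, leaving only 1.
Block 2 already has {4, 7, 2, 3, 5} and plot 5 already has {4, 7, 2, 1, 5}, so block 2, plot 5 must be 6.

6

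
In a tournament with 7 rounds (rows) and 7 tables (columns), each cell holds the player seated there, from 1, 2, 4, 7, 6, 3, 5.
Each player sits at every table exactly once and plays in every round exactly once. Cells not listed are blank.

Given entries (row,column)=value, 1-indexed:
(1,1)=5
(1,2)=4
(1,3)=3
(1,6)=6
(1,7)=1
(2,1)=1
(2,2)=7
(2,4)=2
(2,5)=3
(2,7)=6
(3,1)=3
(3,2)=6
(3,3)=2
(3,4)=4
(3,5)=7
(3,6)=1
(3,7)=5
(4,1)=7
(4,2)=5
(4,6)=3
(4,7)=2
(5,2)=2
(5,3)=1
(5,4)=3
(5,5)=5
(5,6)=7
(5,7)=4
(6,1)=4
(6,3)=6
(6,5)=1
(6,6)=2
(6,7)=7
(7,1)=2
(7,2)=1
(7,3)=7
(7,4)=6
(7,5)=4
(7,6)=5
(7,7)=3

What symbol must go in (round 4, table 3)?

4

Round 4 already has {2, 7, 3, 5} and table 3 already has {1, 2, 7, 6, 3}, so round 4, table 3 must be 4.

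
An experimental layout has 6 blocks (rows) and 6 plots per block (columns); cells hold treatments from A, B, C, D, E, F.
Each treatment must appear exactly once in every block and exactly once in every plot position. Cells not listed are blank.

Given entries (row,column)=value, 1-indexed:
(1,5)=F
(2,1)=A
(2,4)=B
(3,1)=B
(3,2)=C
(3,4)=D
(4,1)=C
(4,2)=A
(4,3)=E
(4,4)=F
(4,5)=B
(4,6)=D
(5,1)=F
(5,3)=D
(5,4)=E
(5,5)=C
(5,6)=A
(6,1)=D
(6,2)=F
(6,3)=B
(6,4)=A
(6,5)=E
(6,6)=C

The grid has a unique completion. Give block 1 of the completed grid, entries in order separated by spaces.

E D A C F B

Block 1, plot 1: block 1 has {F} and plot 1 has {A, B, C, D, F}, leaving only E.
Block 1, plot 4: block 1 has {E, F} and plot 4 has {A, B, D, E, F}, leaving only C.
Block 1, plot 3: block 1 has {C, E, F} and plot 3 has {B, D, E}, leaving only A.
Block 1, plot 6: block 1 has {A, C, E, F} and plot 6 has {A, C, D}, leaving only B.
Block 1, plot 2: block 1 has {A, B, C, E, F} and plot 2 has {A, C, F}, leaving only D.
So block 1 reads: E D A C F B.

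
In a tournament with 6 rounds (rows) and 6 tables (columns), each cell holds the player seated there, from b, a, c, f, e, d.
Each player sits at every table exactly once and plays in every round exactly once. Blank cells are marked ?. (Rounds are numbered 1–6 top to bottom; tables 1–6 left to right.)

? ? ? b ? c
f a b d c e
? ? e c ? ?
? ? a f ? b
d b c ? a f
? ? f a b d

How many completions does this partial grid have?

3

Round 1, table 1: eliminating its round and table leaves {a, e}.
Round 1, table 2: eliminating its round and table leaves {f, e, d}.
Round 1, table 3: eliminating its round and table leaves {d}.
Round 1, table 5: eliminating its round and table leaves {f, e, d}.
Round 3, table 1: eliminating its round and table leaves {b, a}.
Round 3, table 2: eliminating its round and table leaves {f, d}.
Round 3, table 5: eliminating its round and table leaves {f, d}.
Round 3, table 6: eliminating its round and table leaves {a}.
Round 4, table 1: eliminating its round and table leaves {c, e}.
Round 4, table 2: eliminating its round and table leaves {c, e, d}.
Round 4, table 5: eliminating its round and table leaves {e, d}.
Round 5, table 4: eliminating its round and table leaves {e}.
Round 6, table 1: eliminating its round and table leaves {c, e}.
Round 6, table 2: eliminating its round and table leaves {c, e}.
Enumerating the assignments across these blanks that avoid any round or table repeat gives 3 completions.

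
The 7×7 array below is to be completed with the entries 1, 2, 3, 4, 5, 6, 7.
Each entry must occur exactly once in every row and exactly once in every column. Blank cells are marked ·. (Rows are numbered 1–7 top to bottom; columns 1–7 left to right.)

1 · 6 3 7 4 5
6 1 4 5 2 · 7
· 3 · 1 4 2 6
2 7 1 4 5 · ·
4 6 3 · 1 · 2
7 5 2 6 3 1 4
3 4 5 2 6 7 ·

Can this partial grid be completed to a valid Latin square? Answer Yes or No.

Yes

No row or column among the givens repeats a symbol, and propagating forced cells runs into no contradiction.
One valid completion exists (for instance, 1 2 6 3 7 4 5 / 6 1 4 5 2 3 7 / 5 3 7 1 4 2 6 / 2 7 1 4 5 6 3 / 4 6 3 7 1 5 2 / 7 5 2 6 3 1 4 / 3 4 5 2 6 7 1).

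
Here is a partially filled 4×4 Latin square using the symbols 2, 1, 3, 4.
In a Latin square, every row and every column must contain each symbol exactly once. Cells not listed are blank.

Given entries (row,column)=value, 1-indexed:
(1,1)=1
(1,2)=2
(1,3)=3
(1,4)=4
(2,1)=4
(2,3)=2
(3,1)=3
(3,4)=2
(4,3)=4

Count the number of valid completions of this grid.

Row 2, column 2: eliminating its row and column leaves {1, 3}.
Row 2, column 4: eliminating its row and column leaves {1, 3}.
Row 3, column 2: eliminating its row and column leaves {1, 4}.
Row 3, column 3: eliminating its row and column leaves {1}.
Row 4, column 1: eliminating its row and column leaves {2}.
Row 4, column 2: eliminating its row and column leaves {1, 3}.
Row 4, column 4: eliminating its row and column leaves {1, 3}.
Enumerating the assignments across these blanks that avoid any row or column repeat gives 2 completions.

2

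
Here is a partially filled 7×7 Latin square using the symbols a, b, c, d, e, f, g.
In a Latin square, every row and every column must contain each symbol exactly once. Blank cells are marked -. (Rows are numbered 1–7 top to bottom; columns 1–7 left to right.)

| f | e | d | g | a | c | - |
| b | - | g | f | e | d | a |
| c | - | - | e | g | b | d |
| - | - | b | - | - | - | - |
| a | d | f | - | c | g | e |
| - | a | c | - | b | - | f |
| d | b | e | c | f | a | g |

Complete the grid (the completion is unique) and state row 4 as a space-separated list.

e g b a d f c

Row 4, column 5: row 4 has {b} and column 5 has {a, b, c, e, f, g}, leaving only d.
Row 4, column 4: row 4 has {b, d} and column 4 has {c, e, f, g}, leaving only a.
Row 4, column 7: row 4 has {a, b, d} and column 7 has {a, d, e, f, g}, leaving only c.
Row 1, column 7: row 1 has {a, c, d, e, f, g} and column 7 has {a, c, d, e, f, g}, leaving only b.
Row 2, column 2: row 2 has {a, b, d, e, f, g} and column 2 has {a, b, d, e}, leaving only c.
Row 3, column 2: row 3 has {b, c, d, e, g} and column 2 has {a, b, c, d, e}, leaving only f.
Row 4, column 2: row 4 has {a, b, c, d} and column 2 has {a, b, c, d, e, f}, leaving only g.
Row 4, column 1: row 4 has {a, b, c, d, g} and column 1 has {a, b, c, d, f}, leaving only e.
Row 4, column 6: row 4 has {a, b, c, d, e, g} and column 6 has {a, b, c, d, g}, leaving only f.
So row 4 reads: e g b a d f c.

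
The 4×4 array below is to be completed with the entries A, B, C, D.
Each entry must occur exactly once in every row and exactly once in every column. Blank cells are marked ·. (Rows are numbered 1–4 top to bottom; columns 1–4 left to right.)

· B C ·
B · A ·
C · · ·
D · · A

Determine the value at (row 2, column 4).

C

Row 1, column 1: row 1 has {B, C} and column 1 has {B, C, D}, leaving only A.
Row 1, column 4: row 1 has {A, B, C} and column 4 has {A}, leaving only D.
Row 2 already has {A, B} and column 4 already has {A, D}, so row 2, column 4 must be C.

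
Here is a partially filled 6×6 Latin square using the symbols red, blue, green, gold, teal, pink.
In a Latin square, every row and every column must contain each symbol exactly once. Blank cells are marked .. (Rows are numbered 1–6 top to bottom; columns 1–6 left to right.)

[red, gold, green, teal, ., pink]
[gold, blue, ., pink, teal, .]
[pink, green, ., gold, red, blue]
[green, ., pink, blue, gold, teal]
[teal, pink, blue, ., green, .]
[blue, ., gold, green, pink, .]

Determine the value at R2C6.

green

Row 1, column 5: row 1 has {red, green, gold, teal, pink} and column 5 has {red, green, gold, teal, pink}, leaving only blue.
Row 2, column 3: row 2 has {blue, gold, teal, pink} and column 3 has {blue, green, gold, pink}, leaving only red.
Row 2 already has {red, blue, gold, teal, pink} and column 6 already has {blue, teal, pink}, so row 2, column 6 must be green.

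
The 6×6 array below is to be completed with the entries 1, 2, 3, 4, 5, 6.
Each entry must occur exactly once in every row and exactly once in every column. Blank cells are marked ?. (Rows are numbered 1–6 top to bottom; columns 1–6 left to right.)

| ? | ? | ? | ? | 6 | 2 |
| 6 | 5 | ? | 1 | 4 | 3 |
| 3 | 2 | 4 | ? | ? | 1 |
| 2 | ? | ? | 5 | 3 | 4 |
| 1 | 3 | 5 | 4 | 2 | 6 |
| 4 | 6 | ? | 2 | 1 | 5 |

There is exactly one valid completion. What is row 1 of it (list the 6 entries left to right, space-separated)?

Row 1, column 1: row 1 has {2, 6} and column 1 has {1, 2, 3, 4, 6}, leaving only 5.
Row 1, column 4: row 1 has {2, 5, 6} and column 4 has {1, 2, 4, 5}, leaving only 3.
Row 1, column 3: row 1 has {2, 3, 5, 6} and column 3 has {4, 5}, leaving only 1.
Row 1, column 2: row 1 has {1, 2, 3, 5, 6} and column 2 has {2, 3, 5, 6}, leaving only 4.
So row 1 reads: 5 4 1 3 6 2.

5 4 1 3 6 2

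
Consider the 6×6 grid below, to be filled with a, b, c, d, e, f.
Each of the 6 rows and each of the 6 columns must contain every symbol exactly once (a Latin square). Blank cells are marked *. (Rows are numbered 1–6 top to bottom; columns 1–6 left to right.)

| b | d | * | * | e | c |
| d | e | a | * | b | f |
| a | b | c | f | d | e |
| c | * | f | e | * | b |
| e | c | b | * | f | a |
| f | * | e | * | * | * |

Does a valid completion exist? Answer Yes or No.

Row 1, column 3: row 1 together with column 3 already contain {a, b, c, d, e, f} — every symbol — so nothing can go there. The grid has no valid completion.

No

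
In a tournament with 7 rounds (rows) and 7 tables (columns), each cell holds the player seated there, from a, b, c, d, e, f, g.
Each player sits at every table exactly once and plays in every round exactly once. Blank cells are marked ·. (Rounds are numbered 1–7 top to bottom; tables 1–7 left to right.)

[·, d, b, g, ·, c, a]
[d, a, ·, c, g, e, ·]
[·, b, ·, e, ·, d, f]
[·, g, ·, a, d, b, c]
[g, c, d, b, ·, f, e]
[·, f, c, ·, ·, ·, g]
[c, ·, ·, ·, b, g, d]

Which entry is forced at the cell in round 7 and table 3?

Round 2, table 3: round 2 has {a, c, d, e, g} and table 3 has {b, c, d}, leaving only f.
Round 2, table 7: round 2 has {a, c, d, e, f, g} and table 7 has {a, c, d, e, f, g}, leaving only b.
Round 3, table 1: round 3 has {b, d, e, f} and table 1 has {c, d, g}, leaving only a.
Round 3, table 3: round 3 has {a, b, d, e, f} and table 3 has {b, c, d, f}, leaving only g.
Round 3, table 5: round 3 has {a, b, d, e, f, g} and table 5 has {b, d, g}, leaving only c.
Round 4, table 3: round 4 has {a, b, c, d, g} and table 3 has {b, c, d, f, g}, leaving only e.
Round 7 already has {b, c, d, g} and table 3 already has {b, c, d, e, f, g}, so round 7, table 3 must be a.

a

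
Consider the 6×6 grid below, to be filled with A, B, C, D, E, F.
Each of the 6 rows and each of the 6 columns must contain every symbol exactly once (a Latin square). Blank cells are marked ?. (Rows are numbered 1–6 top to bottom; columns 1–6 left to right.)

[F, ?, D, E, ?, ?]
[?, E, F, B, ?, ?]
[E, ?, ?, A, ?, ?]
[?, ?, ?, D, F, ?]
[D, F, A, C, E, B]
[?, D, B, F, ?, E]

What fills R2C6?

D

Row 3, column 3: row 3 has {A, E} and column 3 has {A, B, D, F}, leaving only C.
Row 3, column 2: row 3 has {A, C, E} and column 2 has {D, E, F}, leaving only B.
Row 3, column 5: row 3 has {A, B, C, E} and column 5 has {E, F}, leaving only D.
Row 3, column 6: row 3 has {A, B, C, D, E} and column 6 has {B, E}, leaving only F.
Row 4, column 3: row 4 has {D, F} and column 3 has {A, B, C, D, F}, leaving only E.
Row 2, column 6 is narrowed to {A, C, D}.
If it were A, then row 4, column 6 would be left with no valid symbol.
If it were C, then row 4, column 6 would be left with no valid symbol.
So row 2, column 6 must be D.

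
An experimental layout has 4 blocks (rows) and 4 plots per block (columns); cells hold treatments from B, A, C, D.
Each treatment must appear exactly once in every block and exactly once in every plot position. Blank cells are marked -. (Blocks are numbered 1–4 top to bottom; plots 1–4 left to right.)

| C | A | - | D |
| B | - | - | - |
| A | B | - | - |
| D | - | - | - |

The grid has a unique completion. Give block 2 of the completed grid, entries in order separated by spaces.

Block 1, plot 3: block 1 has {A, C, D} and plot 3 has {}, leaving only B.
Block 3, plot 4: block 3 has {B, A} and plot 4 has {D}, leaving only C.
Block 2, plot 4: block 2 has {B} and plot 4 has {C, D}, leaving only A.
Block 3, plot 3: block 3 has {B, A, C} and plot 3 has {B}, leaving only D.
Block 2, plot 3: block 2 has {B, A} and plot 3 has {B, D}, leaving only C.
Block 2, plot 2: block 2 has {B, A, C} and plot 2 has {B, A}, leaving only D.
So block 2 reads: B D C A.

B D C A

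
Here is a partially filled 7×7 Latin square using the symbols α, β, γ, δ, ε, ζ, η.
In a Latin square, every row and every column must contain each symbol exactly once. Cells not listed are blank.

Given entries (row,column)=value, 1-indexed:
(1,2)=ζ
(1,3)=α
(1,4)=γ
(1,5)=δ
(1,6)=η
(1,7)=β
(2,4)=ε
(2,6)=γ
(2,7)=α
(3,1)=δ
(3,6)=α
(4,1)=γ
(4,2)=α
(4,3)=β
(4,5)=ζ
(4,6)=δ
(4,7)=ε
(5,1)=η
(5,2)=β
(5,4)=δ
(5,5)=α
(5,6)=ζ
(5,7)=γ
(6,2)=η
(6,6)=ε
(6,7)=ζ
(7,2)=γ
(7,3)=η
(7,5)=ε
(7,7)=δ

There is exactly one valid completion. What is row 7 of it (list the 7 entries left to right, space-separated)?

Row 7, column 6: row 7 has {γ, δ, ε, η} and column 6 has {α, γ, δ, ε, ζ, η}, leaving only β.
Row 1, column 1: row 1 has {α, β, γ, δ, ζ, η} and column 1 has {γ, δ, η}, leaving only ε.
Row 2, column 2: row 2 has {α, γ, ε} and column 2 has {α, β, γ, ζ, η}, leaving only δ.
Row 2, column 3: row 2 has {α, γ, δ, ε} and column 3 has {α, β, η}, leaving only ζ.
Row 2, column 1: row 2 has {α, γ, δ, ε, ζ} and column 1 has {γ, δ, ε, η}, leaving only β.
Row 2, column 5: row 2 has {α, β, γ, δ, ε, ζ} and column 5 has {α, δ, ε, ζ}, leaving only η.
Row 3, column 2: row 3 has {α, δ} and column 2 has {α, β, γ, δ, ζ, η}, leaving only ε.
Row 3, column 3: row 3 has {α, δ, ε} and column 3 has {α, β, ζ, η}, leaving only γ.
Row 3, column 5: row 3 has {α, γ, δ, ε} and column 5 has {α, δ, ε, ζ, η}, leaving only β.
Row 3, column 7: row 3 has {α, β, γ, δ, ε} and column 7 has {α, β, γ, δ, ε, ζ}, leaving only η.
Row 3, column 4: row 3 has {α, β, γ, δ, ε, η} and column 4 has {γ, δ, ε}, leaving only ζ.
Row 7, column 4: row 7 has {β, γ, δ, ε, η} and column 4 has {γ, δ, ε, ζ}, leaving only α.
Row 7, column 1: row 7 has {α, β, γ, δ, ε, η} and column 1 has {β, γ, δ, ε, η}, leaving only ζ.
So row 7 reads: ζ γ η α ε β δ.

ζ γ η α ε β δ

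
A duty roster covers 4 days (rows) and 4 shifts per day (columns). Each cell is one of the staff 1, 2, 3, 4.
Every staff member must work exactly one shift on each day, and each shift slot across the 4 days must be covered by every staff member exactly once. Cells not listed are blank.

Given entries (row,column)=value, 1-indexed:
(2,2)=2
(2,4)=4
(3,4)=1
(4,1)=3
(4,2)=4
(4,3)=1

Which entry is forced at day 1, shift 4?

Day 2, shift 1: day 2 has {2, 4} and shift 1 has {3}, leaving only 1.
Day 2, shift 3: day 2 has {1, 2, 4} and shift 3 has {1}, leaving only 3.
Day 3, shift 2: day 3 has {1} and shift 2 has {2, 4}, leaving only 3.
Day 1, shift 2: day 1 has {} and shift 2 has {2, 3, 4}, leaving only 1.
Day 4, shift 4: day 4 has {1, 3, 4} and shift 4 has {1, 4}, leaving only 2.
Day 1 already has {1} and shift 4 already has {1, 2, 4}, so day 1, shift 4 must be 3.

3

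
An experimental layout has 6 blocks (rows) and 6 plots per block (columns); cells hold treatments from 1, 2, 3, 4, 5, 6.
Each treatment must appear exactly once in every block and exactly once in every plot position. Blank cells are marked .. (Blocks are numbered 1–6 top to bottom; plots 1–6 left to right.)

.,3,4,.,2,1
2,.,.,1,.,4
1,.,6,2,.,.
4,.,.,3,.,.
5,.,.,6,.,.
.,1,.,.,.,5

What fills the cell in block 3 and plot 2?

5

Block 1, plot 1: block 1 has {1, 2, 3, 4} and plot 1 has {1, 2, 4, 5}, leaving only 6.
Block 1, plot 4: block 1 has {1, 2, 3, 4, 6} and plot 4 has {1, 2, 3, 6}, leaving only 5.
Block 3, plot 6: block 3 has {1, 2, 6} and plot 6 has {1, 4, 5}, leaving only 3.
Block 5, plot 6: block 5 has {5, 6} and plot 6 has {1, 3, 4, 5}, leaving only 2.
Block 4, plot 6: block 4 has {3, 4} and plot 6 has {1, 2, 3, 4, 5}, leaving only 6.
Block 5, plot 2: block 5 has {2, 5, 6} and plot 2 has {1, 3}, leaving only 4.
Block 3 already has {1, 2, 3, 6} and plot 2 already has {1, 3, 4}, so block 3, plot 2 must be 5.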